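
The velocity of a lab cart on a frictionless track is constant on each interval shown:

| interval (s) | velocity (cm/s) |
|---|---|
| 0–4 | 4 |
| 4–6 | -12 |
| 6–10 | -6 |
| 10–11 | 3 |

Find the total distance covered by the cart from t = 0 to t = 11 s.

67 cm

Distance (not displacement) is the total path length: add the absolute areas under v-t.
0–4 s: |4| × 4 = 16 cm
4–6 s: |-12| × 2 = 24 cm
6–10 s: |-6| × 4 = 24 cm
10–11 s: |3| × 1 = 3 cm
Total distance = 67 cm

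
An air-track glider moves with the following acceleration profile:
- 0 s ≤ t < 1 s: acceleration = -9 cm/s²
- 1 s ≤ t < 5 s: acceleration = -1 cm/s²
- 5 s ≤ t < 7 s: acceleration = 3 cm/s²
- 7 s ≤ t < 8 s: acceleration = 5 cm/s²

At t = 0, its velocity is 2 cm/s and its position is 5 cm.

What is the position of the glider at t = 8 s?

-52 cm

On each constant-a segment, Δv = aΔt and Δx = v₀Δt + ½aΔt²; chain segment to segment.
0–1 s: v starts 2 cm/s; Δx = 2·1 + ½·-9·1² = -2.5 cm; v ends -7 cm/s.
1–5 s: v starts -7 cm/s; Δx = -7·4 + ½·-1·4² = -36 cm; v ends -11 cm/s.
5–7 s: v starts -11 cm/s; Δx = -11·2 + ½·3·2² = -16 cm; v ends -5 cm/s.
7–8 s: v starts -5 cm/s; Δx = -5·1 + ½·5·1² = -2.5 cm; v ends 0 cm/s.
x(8) = 5 + Σ Δx = -52 cm.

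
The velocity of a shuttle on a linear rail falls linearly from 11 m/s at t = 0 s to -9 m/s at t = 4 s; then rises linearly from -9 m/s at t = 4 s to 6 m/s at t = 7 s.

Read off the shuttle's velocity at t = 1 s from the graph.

6 m/s

On 0–4 s the graph is linear from 11 to -9 m/s: v(1) = 11 + (-9 − 11)·(1 − 0)/(4 − 0) = 6 m/s.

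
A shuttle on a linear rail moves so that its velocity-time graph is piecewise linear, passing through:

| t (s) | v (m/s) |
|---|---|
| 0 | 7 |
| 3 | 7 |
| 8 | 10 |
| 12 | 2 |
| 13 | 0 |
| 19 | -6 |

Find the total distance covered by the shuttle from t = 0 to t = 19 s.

Total distance travelled is ∫|v| dt — sum the magnitudes of each area piece.
0–3 s: |7| × 3 = 21 m
3–8 s: |½(7 + 10)(5)| = 42.5 m
8–12 s: |½(10 + 2)(4)| = 24 m
12–13 s: |½(2 + 0)(1)| = 1 m
13–19 s: |½(0 + -6)(6)| = 18 m
Total distance = 106.5 m

106.5 m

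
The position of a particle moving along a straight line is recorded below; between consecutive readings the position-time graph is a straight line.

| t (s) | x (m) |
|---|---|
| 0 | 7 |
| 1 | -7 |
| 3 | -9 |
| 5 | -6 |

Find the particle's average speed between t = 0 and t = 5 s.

3.8 m/s

Average speed = (total path length)/(elapsed time); on a piecewise-linear x-t graph the path length is Σ|Δx|.
0–1 s: |Δx| = |-7 − 7| = 14 m
1–3 s: |Δx| = |-9 − -7| = 2 m
3–5 s: |Δx| = |-6 − -9| = 3 m
Total path = 19 m; average speed = 19/5 = 3.8 m/s.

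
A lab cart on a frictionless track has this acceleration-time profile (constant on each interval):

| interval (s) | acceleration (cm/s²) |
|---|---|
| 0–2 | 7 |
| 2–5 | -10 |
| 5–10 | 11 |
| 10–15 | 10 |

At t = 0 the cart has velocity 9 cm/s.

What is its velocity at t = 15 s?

Δv equals the area under the a-t graph; then v = v₀ + Δv.
0–2 s: 7 × 2 = 14 cm/s
2–5 s: -10 × 3 = -30 cm/s
5–10 s: 11 × 5 = 55 cm/s
10–15 s: 10 × 5 = 50 cm/s
Δv = 89 cm/s, so v(15) = 9 + (89) = 98 cm/s.

98 cm/s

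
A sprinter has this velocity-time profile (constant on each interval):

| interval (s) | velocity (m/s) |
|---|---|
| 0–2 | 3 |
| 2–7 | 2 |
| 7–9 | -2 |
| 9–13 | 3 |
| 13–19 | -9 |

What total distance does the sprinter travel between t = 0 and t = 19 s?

86 m

Distance (not displacement) is the total path length: add the absolute areas under v-t.
0–2 s: |3| × 2 = 6 m
2–7 s: |2| × 5 = 10 m
7–9 s: |-2| × 2 = 4 m
9–13 s: |3| × 4 = 12 m
13–19 s: |-9| × 6 = 54 m
Total distance = 86 m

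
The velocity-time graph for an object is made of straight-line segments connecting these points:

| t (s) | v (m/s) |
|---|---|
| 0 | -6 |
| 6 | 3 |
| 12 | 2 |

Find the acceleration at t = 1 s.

Acceleration is the slope of the v-t graph on 0–6 s: (3 − -6)/(6 − 0) = 1.5 m/s².

1.5 m/s²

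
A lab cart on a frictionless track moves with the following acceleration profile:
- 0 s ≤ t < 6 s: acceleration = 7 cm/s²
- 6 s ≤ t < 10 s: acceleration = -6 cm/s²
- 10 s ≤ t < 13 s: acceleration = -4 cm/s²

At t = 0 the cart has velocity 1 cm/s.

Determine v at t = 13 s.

Δv equals the area under the a-t graph; then v = v₀ + Δv.
0–6 s: 7 × 6 = 42 cm/s
6–10 s: -6 × 4 = -24 cm/s
10–13 s: -4 × 3 = -12 cm/s
Δv = 6 cm/s, so v(13) = 1 + (6) = 7 cm/s.

7 cm/s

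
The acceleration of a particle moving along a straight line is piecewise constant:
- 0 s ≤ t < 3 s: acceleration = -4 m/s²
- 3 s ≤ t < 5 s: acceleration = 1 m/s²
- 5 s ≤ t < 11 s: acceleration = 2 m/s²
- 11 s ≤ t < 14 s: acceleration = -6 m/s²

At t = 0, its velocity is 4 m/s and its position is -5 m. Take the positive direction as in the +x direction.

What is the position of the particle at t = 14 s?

-34 m

On each constant-a segment, Δv = aΔt and Δx = v₀Δt + ½aΔt²; chain segment to segment.
0–3 s: v starts 4 m/s; Δx = 4·3 + ½·-4·3² = -6 m; v ends -8 m/s.
3–5 s: v starts -8 m/s; Δx = -8·2 + ½·1·2² = -14 m; v ends -6 m/s.
5–11 s: v starts -6 m/s; Δx = -6·6 + ½·2·6² = 0 m; v ends 6 m/s.
11–14 s: v starts 6 m/s; Δx = 6·3 + ½·-6·3² = -9 m; v ends -12 m/s.
x(14) = -5 + Σ Δx = -34 m.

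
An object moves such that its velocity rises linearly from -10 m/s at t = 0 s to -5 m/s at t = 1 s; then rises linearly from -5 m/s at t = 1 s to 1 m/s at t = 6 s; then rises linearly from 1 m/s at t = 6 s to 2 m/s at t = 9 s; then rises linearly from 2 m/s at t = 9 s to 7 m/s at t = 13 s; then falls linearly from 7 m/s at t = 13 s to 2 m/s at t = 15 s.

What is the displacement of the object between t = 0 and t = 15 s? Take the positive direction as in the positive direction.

14 m

Net displacement equals the area under the velocity-time graph (areas below the axis count negative).
0–1 s: ½(-10 + -5)(1) = -7.5 m
1–6 s: ½(-5 + 1)(5) = -10 m
6–9 s: ½(1 + 2)(3) = 4.5 m
9–13 s: ½(2 + 7)(4) = 18 m
13–15 s: ½(7 + 2)(2) = 9 m
Net displacement = 14 m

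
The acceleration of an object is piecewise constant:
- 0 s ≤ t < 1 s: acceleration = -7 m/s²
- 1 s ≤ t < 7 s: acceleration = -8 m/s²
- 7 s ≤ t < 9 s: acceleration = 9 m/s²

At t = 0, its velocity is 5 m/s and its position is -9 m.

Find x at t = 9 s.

On each constant-a segment, Δv = aΔt and Δx = v₀Δt + ½aΔt²; chain segment to segment.
0–1 s: v starts 5 m/s; Δx = 5·1 + ½·-7·1² = 1.5 m; v ends -2 m/s.
1–7 s: v starts -2 m/s; Δx = -2·6 + ½·-8·6² = -156 m; v ends -50 m/s.
7–9 s: v starts -50 m/s; Δx = -50·2 + ½·9·2² = -82 m; v ends -32 m/s.
x(9) = -9 + Σ Δx = -245.5 m.

-245.5 m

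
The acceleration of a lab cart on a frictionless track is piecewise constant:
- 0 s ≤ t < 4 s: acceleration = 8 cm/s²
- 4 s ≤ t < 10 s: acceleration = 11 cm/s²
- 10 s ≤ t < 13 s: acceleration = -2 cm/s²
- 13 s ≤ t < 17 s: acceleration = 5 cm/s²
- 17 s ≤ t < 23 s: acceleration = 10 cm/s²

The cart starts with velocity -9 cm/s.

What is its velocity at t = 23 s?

Δv equals the area under the a-t graph; then v = v₀ + Δv.
0–4 s: 8 × 4 = 32 cm/s
4–10 s: 11 × 6 = 66 cm/s
10–13 s: -2 × 3 = -6 cm/s
13–17 s: 5 × 4 = 20 cm/s
17–23 s: 10 × 6 = 60 cm/s
Δv = 172 cm/s, so v(23) = -9 + (172) = 163 cm/s.

163 cm/s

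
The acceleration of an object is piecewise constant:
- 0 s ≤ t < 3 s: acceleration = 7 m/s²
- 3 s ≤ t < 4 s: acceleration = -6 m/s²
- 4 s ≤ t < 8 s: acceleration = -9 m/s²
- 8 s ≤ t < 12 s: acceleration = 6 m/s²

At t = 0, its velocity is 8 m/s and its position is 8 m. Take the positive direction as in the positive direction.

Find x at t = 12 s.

105.5 m

On each constant-a segment, Δv = aΔt and Δx = v₀Δt + ½aΔt²; chain segment to segment.
0–3 s: v starts 8 m/s; Δx = 8·3 + ½·7·3² = 55.5 m; v ends 29 m/s.
3–4 s: v starts 29 m/s; Δx = 29·1 + ½·-6·1² = 26 m; v ends 23 m/s.
4–8 s: v starts 23 m/s; Δx = 23·4 + ½·-9·4² = 20 m; v ends -13 m/s.
8–12 s: v starts -13 m/s; Δx = -13·4 + ½·6·4² = -4 m; v ends 11 m/s.
x(12) = 8 + Σ Δx = 105.5 m.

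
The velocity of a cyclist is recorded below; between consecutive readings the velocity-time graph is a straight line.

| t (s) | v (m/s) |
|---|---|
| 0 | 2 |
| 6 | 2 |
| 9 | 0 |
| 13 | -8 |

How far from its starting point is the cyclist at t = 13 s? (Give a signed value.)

-1 m

Displacement is the signed area under the v-t curve.
0–6 s: 2 × 6 = 12 m
6–9 s: ½(2 + 0)(3) = 3 m
9–13 s: ½(0 + -8)(4) = -16 m
Net displacement = -1 m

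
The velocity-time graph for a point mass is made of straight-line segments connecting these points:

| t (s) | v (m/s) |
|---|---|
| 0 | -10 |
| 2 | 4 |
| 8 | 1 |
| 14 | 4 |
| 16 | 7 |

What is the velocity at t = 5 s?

2.5 m/s

On 2–8 s the graph is linear from 4 to 1 m/s: v(5) = 4 + (1 − 4)·(5 − 2)/(8 − 2) = 2.5 m/s.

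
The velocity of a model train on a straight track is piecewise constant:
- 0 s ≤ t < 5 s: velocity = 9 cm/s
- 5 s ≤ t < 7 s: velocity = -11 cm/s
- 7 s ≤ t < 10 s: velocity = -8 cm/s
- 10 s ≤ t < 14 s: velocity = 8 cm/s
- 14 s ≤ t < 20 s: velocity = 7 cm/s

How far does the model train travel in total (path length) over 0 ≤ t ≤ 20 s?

165 cm

Distance (not displacement) is the total path length: add the absolute areas under v-t.
0–5 s: |9| × 5 = 45 cm
5–7 s: |-11| × 2 = 22 cm
7–10 s: |-8| × 3 = 24 cm
10–14 s: |8| × 4 = 32 cm
14–20 s: |7| × 6 = 42 cm
Total distance = 165 cm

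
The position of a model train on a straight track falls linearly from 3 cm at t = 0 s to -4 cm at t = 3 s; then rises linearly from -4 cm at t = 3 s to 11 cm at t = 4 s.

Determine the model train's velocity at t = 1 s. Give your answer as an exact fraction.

-7/3 cm/s

Velocity is the slope of the x-t graph on 0–3 s: (-4 − 3)/(3 − 0) = -7/3 cm/s.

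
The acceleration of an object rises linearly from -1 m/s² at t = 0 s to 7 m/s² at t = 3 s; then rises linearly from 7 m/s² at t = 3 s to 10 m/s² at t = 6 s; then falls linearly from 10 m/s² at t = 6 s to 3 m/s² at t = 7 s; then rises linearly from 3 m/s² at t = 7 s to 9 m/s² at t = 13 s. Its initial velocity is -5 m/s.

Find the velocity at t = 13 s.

72 m/s

Δv equals the area under the a-t graph; then v = v₀ + Δv.
0–3 s: ½(-1 + 7)(3) = 9 m/s
3–6 s: ½(7 + 10)(3) = 25.5 m/s
6–7 s: ½(10 + 3)(1) = 6.5 m/s
7–13 s: ½(3 + 9)(6) = 36 m/s
Δv = 77 m/s, so v(13) = -5 + (77) = 72 m/s.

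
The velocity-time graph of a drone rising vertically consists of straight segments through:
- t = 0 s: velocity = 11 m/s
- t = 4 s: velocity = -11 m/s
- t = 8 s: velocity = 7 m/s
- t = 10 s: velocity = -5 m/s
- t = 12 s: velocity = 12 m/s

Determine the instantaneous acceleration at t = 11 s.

Acceleration is the slope of the v-t graph on 10–12 s: (12 − -5)/(12 − 10) = 8.5 m/s².

8.5 m/s²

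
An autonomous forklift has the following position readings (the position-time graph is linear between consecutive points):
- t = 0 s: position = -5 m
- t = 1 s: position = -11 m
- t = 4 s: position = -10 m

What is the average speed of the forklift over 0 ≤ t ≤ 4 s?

1.75 m/s

Average speed = (total path length)/(elapsed time); on a piecewise-linear x-t graph the path length is Σ|Δx|.
0–1 s: |Δx| = |-11 − -5| = 6 m
1–4 s: |Δx| = |-10 − -11| = 1 m
Total path = 7 m; average speed = 7/4 = 1.75 m/s.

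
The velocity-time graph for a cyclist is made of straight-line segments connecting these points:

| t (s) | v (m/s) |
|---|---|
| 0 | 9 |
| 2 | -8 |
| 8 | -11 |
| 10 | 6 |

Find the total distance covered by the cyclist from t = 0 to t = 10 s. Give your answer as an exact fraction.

1271/17 m

Total distance travelled is ∫|v| dt — sum the magnitudes of each area piece.
0–2 s: v = 0 at t = 18/17 s; triangle areas 81/17 + 64/17 = 145/17 m
2–8 s: |½(-8 + -11)(6)| = 57 m
8–10 s: v = 0 at t = 158/17 s; triangle areas 121/17 + 36/17 = 157/17 m
Total distance = 1271/17 m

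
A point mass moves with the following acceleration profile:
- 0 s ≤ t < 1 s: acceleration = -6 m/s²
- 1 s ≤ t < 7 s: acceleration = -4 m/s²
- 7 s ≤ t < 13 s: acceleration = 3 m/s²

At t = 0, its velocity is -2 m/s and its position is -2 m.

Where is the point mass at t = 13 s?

On each constant-a segment, Δv = aΔt and Δx = v₀Δt + ½aΔt²; chain segment to segment.
0–1 s: v starts -2 m/s; Δx = -2·1 + ½·-6·1² = -5 m; v ends -8 m/s.
1–7 s: v starts -8 m/s; Δx = -8·6 + ½·-4·6² = -120 m; v ends -32 m/s.
7–13 s: v starts -32 m/s; Δx = -32·6 + ½·3·6² = -138 m; v ends -14 m/s.
x(13) = -2 + Σ Δx = -265 m.

-265 m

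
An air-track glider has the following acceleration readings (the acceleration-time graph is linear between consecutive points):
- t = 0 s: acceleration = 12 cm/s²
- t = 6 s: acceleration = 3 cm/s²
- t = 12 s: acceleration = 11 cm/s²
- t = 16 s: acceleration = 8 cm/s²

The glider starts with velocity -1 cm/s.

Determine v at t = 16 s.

Δv equals the area under the a-t graph; then v = v₀ + Δv.
0–6 s: ½(12 + 3)(6) = 45 cm/s
6–12 s: ½(3 + 11)(6) = 42 cm/s
12–16 s: ½(11 + 8)(4) = 38 cm/s
Δv = 125 cm/s, so v(16) = -1 + (125) = 124 cm/s.

124 cm/s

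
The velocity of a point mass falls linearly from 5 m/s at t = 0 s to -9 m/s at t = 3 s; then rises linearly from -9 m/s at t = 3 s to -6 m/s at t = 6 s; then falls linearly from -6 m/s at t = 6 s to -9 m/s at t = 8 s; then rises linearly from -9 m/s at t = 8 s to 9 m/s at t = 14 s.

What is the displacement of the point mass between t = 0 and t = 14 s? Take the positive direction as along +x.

-43.5 m

Net displacement equals the area under the velocity-time graph (areas below the axis count negative).
0–3 s: ½(5 + -9)(3) = -6 m
3–6 s: ½(-9 + -6)(3) = -22.5 m
6–8 s: ½(-6 + -9)(2) = -15 m
8–14 s: ½(-9 + 9)(6) = 0 m
Net displacement = -43.5 m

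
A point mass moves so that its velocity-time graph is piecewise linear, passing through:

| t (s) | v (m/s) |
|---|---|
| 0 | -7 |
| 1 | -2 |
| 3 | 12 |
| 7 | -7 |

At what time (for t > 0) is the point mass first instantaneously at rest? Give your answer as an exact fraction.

v changes sign on 1–3 s (from -2 to 12); the graph is linear there, so v = 0 at t = 1 + (2)·(3 − 1)/(12 − -2) = 9/7 s.

t = 9/7 s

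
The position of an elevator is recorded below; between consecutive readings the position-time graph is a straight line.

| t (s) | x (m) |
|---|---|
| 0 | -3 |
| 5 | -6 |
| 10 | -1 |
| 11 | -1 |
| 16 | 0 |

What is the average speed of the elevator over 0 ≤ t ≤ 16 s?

Average speed = (total path length)/(elapsed time); on a piecewise-linear x-t graph the path length is Σ|Δx|.
0–5 s: |Δx| = |-6 − -3| = 3 m
5–10 s: |Δx| = |-1 − -6| = 5 m
10–11 s: |Δx| = |-1 − -1| = 0 m
11–16 s: |Δx| = |0 − -1| = 1 m
Total path = 9 m; average speed = 9/16 = 0.5625 m/s.

0.5625 m/s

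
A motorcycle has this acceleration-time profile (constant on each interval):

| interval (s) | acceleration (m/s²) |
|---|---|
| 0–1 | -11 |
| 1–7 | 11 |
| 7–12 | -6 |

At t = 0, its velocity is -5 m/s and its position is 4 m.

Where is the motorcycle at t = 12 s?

270.5 m

On each constant-a segment, Δv = aΔt and Δx = v₀Δt + ½aΔt²; chain segment to segment.
0–1 s: v starts -5 m/s; Δx = -5·1 + ½·-11·1² = -10.5 m; v ends -16 m/s.
1–7 s: v starts -16 m/s; Δx = -16·6 + ½·11·6² = 102 m; v ends 50 m/s.
7–12 s: v starts 50 m/s; Δx = 50·5 + ½·-6·5² = 175 m; v ends 20 m/s.
x(12) = 4 + Σ Δx = 270.5 m.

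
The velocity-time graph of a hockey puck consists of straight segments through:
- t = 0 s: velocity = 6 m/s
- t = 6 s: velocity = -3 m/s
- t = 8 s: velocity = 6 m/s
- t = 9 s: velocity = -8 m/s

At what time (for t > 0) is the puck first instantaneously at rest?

v changes sign on 0–6 s (from 6 to -3); the graph is linear there, so v = 0 at t = 0 + (-6)·(6 − 0)/(-3 − 6) = 4 s.

t = 4 s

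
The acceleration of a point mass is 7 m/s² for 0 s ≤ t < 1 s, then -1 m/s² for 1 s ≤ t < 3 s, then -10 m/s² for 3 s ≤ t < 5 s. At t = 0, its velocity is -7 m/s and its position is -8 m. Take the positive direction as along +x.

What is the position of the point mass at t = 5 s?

-37.5 m

On each constant-a segment, Δv = aΔt and Δx = v₀Δt + ½aΔt²; chain segment to segment.
0–1 s: v starts -7 m/s; Δx = -7·1 + ½·7·1² = -3.5 m; v ends 0 m/s.
1–3 s: v starts 0 m/s; Δx = 0·2 + ½·-1·2² = -2 m; v ends -2 m/s.
3–5 s: v starts -2 m/s; Δx = -2·2 + ½·-10·2² = -24 m; v ends -22 m/s.
x(5) = -8 + Σ Δx = -37.5 m.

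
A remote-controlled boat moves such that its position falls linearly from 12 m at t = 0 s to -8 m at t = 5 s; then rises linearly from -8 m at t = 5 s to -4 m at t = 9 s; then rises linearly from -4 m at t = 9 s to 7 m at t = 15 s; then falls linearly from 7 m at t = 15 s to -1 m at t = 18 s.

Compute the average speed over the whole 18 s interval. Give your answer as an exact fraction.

43/18 m/s

Average speed = (total path length)/(elapsed time); on a piecewise-linear x-t graph the path length is Σ|Δx|.
0–5 s: |Δx| = |-8 − 12| = 20 m
5–9 s: |Δx| = |-4 − -8| = 4 m
9–15 s: |Δx| = |7 − -4| = 11 m
15–18 s: |Δx| = |-1 − 7| = 8 m
Total path = 43 m; average speed = 43/18 = 43/18 m/s.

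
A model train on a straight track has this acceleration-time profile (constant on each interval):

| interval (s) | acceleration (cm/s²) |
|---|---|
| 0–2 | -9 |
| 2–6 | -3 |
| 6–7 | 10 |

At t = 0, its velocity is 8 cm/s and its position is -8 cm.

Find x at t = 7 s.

-91 cm

On each constant-a segment, Δv = aΔt and Δx = v₀Δt + ½aΔt²; chain segment to segment.
0–2 s: v starts 8 cm/s; Δx = 8·2 + ½·-9·2² = -2 cm; v ends -10 cm/s.
2–6 s: v starts -10 cm/s; Δx = -10·4 + ½·-3·4² = -64 cm; v ends -22 cm/s.
6–7 s: v starts -22 cm/s; Δx = -22·1 + ½·10·1² = -17 cm; v ends -12 cm/s.
x(7) = -8 + Σ Δx = -91 cm.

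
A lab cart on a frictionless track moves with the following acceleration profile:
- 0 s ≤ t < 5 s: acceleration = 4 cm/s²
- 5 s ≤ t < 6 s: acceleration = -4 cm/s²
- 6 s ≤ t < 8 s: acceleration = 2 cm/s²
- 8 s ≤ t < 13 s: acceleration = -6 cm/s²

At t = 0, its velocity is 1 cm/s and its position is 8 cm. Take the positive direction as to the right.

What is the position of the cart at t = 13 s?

150 cm

On each constant-a segment, Δv = aΔt and Δx = v₀Δt + ½aΔt²; chain segment to segment.
0–5 s: v starts 1 cm/s; Δx = 1·5 + ½·4·5² = 55 cm; v ends 21 cm/s.
5–6 s: v starts 21 cm/s; Δx = 21·1 + ½·-4·1² = 19 cm; v ends 17 cm/s.
6–8 s: v starts 17 cm/s; Δx = 17·2 + ½·2·2² = 38 cm; v ends 21 cm/s.
8–13 s: v starts 21 cm/s; Δx = 21·5 + ½·-6·5² = 30 cm; v ends -9 cm/s.
x(13) = 8 + Σ Δx = 150 cm.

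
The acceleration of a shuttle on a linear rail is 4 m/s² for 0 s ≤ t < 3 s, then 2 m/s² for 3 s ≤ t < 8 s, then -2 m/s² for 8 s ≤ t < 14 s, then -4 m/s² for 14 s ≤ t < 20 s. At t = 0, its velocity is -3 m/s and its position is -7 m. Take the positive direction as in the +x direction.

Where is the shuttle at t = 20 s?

120 m

On each constant-a segment, Δv = aΔt and Δx = v₀Δt + ½aΔt²; chain segment to segment.
0–3 s: v starts -3 m/s; Δx = -3·3 + ½·4·3² = 9 m; v ends 9 m/s.
3–8 s: v starts 9 m/s; Δx = 9·5 + ½·2·5² = 70 m; v ends 19 m/s.
8–14 s: v starts 19 m/s; Δx = 19·6 + ½·-2·6² = 78 m; v ends 7 m/s.
14–20 s: v starts 7 m/s; Δx = 7·6 + ½·-4·6² = -30 m; v ends -17 m/s.
x(20) = -7 + Σ Δx = 120 m.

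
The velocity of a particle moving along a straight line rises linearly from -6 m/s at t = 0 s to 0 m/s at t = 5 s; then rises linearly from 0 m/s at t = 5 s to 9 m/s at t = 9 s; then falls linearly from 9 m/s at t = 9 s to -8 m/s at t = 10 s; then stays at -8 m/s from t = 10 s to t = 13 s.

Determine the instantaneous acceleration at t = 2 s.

Acceleration is the slope of the v-t graph on 0–5 s: (0 − -6)/(5 − 0) = 1.2 m/s².

1.2 m/s²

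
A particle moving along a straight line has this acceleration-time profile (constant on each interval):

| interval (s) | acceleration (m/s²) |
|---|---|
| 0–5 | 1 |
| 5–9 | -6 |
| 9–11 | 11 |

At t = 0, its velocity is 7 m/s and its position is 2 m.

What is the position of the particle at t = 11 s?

On each constant-a segment, Δv = aΔt and Δx = v₀Δt + ½aΔt²; chain segment to segment.
0–5 s: v starts 7 m/s; Δx = 7·5 + ½·1·5² = 47.5 m; v ends 12 m/s.
5–9 s: v starts 12 m/s; Δx = 12·4 + ½·-6·4² = 0 m; v ends -12 m/s.
9–11 s: v starts -12 m/s; Δx = -12·2 + ½·11·2² = -2 m; v ends 10 m/s.
x(11) = 2 + Σ Δx = 47.5 m.

47.5 m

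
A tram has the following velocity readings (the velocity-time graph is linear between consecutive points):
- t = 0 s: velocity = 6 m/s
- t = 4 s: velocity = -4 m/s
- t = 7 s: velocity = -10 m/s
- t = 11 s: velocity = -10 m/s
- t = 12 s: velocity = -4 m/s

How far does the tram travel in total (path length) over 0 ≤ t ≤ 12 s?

78.4 m

Distance (not displacement) is the total path length: add the absolute areas under v-t.
0–4 s: v = 0 at t = 2.4 s; triangle areas 7.2 + 3.2 = 10.4 m
4–7 s: |½(-4 + -10)(3)| = 21 m
7–11 s: |-10| × 4 = 40 m
11–12 s: |½(-10 + -4)(1)| = 7 m
Total distance = 78.4 m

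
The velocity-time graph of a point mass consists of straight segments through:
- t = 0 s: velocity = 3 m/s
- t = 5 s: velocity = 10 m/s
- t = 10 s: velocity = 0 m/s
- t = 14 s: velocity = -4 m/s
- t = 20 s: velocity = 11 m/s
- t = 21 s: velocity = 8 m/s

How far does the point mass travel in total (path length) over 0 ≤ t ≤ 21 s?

Total distance travelled is ∫|v| dt — sum the magnitudes of each area piece.
0–5 s: |½(3 + 10)(5)| = 32.5 m
5–10 s: |½(10 + 0)(5)| = 25 m
10–14 s: |½(0 + -4)(4)| = 8 m
14–20 s: v = 0 at t = 15.6 s; triangle areas 3.2 + 24.2 = 27.4 m
20–21 s: |½(11 + 8)(1)| = 9.5 m
Total distance = 102.4 m

102.4 m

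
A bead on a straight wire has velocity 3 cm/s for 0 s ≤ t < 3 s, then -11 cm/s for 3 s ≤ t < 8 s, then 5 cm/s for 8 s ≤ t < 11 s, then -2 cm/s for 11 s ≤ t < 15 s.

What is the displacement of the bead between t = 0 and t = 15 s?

Net displacement equals the area under the velocity-time graph (areas below the axis count negative).
0–3 s: 3 × 3 = 9 cm
3–8 s: -11 × 5 = -55 cm
8–11 s: 5 × 3 = 15 cm
11–15 s: -2 × 4 = -8 cm
Net displacement = -39 cm

-39 cm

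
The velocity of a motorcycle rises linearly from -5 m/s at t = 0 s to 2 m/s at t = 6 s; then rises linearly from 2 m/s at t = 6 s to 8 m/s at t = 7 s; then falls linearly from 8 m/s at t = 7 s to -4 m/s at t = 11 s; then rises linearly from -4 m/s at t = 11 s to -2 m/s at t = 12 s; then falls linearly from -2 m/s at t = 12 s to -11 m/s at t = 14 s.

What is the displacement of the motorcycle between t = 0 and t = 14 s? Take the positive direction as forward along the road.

-12 m

Displacement is the signed area under the v-t curve.
0–6 s: ½(-5 + 2)(6) = -9 m
6–7 s: ½(2 + 8)(1) = 5 m
7–11 s: ½(8 + -4)(4) = 8 m
11–12 s: ½(-4 + -2)(1) = -3 m
12–14 s: ½(-2 + -11)(2) = -13 m
Net displacement = -12 m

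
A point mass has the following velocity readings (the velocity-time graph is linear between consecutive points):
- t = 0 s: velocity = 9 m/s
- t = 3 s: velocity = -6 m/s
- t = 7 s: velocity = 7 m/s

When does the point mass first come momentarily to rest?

t = 1.8 s

v changes sign on 0–3 s (from 9 to -6); the graph is linear there, so v = 0 at t = 0 + (-9)·(3 − 0)/(-6 − 9) = 1.8 s.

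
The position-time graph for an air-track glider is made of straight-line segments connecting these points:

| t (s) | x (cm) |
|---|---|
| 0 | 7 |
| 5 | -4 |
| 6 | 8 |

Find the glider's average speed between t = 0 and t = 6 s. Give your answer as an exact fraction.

Average speed = (total path length)/(elapsed time); on a piecewise-linear x-t graph the path length is Σ|Δx|.
0–5 s: |Δx| = |-4 − 7| = 11 cm
5–6 s: |Δx| = |8 − -4| = 12 cm
Total path = 23 cm; average speed = 23/6 = 23/6 cm/s.

23/6 cm/s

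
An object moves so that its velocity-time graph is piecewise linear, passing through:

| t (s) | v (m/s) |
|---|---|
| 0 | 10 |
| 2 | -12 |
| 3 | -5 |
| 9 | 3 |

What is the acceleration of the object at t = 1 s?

Acceleration is the slope of the v-t graph on 0–2 s: (-12 − 10)/(2 − 0) = -11 m/s².

-11 m/s²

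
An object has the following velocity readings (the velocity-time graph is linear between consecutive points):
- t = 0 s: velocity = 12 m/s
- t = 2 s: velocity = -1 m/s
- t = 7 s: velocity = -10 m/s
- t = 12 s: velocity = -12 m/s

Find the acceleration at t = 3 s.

Acceleration is the slope of the v-t graph on 2–7 s: (-10 − -1)/(7 − 2) = -1.8 m/s².

-1.8 m/s²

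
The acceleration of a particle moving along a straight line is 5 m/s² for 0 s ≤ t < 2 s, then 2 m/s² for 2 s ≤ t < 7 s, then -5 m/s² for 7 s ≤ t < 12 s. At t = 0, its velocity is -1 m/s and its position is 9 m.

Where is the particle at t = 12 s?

119.5 m

On each constant-a segment, Δv = aΔt and Δx = v₀Δt + ½aΔt²; chain segment to segment.
0–2 s: v starts -1 m/s; Δx = -1·2 + ½·5·2² = 8 m; v ends 9 m/s.
2–7 s: v starts 9 m/s; Δx = 9·5 + ½·2·5² = 70 m; v ends 19 m/s.
7–12 s: v starts 19 m/s; Δx = 19·5 + ½·-5·5² = 32.5 m; v ends -6 m/s.
x(12) = 9 + Σ Δx = 119.5 m.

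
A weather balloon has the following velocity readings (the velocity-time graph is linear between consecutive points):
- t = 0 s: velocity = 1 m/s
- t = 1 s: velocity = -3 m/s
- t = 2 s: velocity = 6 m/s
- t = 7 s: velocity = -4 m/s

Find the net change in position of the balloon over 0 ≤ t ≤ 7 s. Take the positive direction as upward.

5.5 m

Displacement is the signed area under the v-t curve.
0–1 s: ½(1 + -3)(1) = -1 m
1–2 s: ½(-3 + 6)(1) = 1.5 m
2–7 s: ½(6 + -4)(5) = 5 m
Net displacement = 5.5 m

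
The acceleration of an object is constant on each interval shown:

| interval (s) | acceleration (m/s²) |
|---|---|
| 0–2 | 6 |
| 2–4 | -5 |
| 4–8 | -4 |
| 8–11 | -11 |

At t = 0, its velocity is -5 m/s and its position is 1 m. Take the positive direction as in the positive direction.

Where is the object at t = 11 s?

-143.5 m

On each constant-a segment, Δv = aΔt and Δx = v₀Δt + ½aΔt²; chain segment to segment.
0–2 s: v starts -5 m/s; Δx = -5·2 + ½·6·2² = 2 m; v ends 7 m/s.
2–4 s: v starts 7 m/s; Δx = 7·2 + ½·-5·2² = 4 m; v ends -3 m/s.
4–8 s: v starts -3 m/s; Δx = -3·4 + ½·-4·4² = -44 m; v ends -19 m/s.
8–11 s: v starts -19 m/s; Δx = -19·3 + ½·-11·3² = -106.5 m; v ends -52 m/s.
x(11) = 1 + Σ Δx = -143.5 m.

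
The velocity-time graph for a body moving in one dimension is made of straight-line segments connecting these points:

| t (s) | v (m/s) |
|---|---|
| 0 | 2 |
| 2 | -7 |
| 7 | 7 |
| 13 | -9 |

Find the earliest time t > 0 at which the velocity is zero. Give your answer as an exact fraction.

v changes sign on 0–2 s (from 2 to -7); the graph is linear there, so v = 0 at t = 0 + (-2)·(2 − 0)/(-7 − 2) = 4/9 s.

t = 4/9 s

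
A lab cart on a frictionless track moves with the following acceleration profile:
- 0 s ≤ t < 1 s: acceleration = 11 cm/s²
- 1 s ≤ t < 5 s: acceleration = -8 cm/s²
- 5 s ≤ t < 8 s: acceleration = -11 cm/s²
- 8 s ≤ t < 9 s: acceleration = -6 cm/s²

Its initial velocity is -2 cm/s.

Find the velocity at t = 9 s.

Δv equals the area under the a-t graph; then v = v₀ + Δv.
0–1 s: 11 × 1 = 11 cm/s
1–5 s: -8 × 4 = -32 cm/s
5–8 s: -11 × 3 = -33 cm/s
8–9 s: -6 × 1 = -6 cm/s
Δv = -60 cm/s, so v(9) = -2 + (-60) = -62 cm/s.

-62 cm/s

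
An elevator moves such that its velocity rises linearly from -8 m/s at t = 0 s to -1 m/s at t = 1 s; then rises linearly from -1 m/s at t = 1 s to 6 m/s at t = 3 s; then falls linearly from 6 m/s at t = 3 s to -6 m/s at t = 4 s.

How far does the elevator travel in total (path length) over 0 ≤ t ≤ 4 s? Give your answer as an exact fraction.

179/14 m

Total distance travelled is ∫|v| dt — sum the magnitudes of each area piece.
0–1 s: |½(-8 + -1)(1)| = 4.5 m
1–3 s: v = 0 at t = 9/7 s; triangle areas 1/7 + 36/7 = 37/7 m
3–4 s: v = 0 at t = 3.5 s; triangle areas 1.5 + 1.5 = 3 m
Total distance = 179/14 m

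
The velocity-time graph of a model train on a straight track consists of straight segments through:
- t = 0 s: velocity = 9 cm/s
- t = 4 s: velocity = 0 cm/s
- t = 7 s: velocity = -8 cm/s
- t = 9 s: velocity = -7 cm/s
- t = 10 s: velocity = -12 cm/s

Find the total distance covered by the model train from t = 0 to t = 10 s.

54.5 cm

Total distance travelled is ∫|v| dt — sum the magnitudes of each area piece.
0–4 s: |½(9 + 0)(4)| = 18 cm
4–7 s: |½(0 + -8)(3)| = 12 cm
7–9 s: |½(-8 + -7)(2)| = 15 cm
9–10 s: |½(-7 + -12)(1)| = 9.5 cm
Total distance = 54.5 cm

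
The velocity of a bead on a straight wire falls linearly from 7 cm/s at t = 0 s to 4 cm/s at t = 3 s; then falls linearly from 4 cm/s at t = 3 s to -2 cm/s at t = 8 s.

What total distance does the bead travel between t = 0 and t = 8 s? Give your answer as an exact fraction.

149/6 cm

Distance (not displacement) is the total path length: add the absolute areas under v-t.
0–3 s: |½(7 + 4)(3)| = 16.5 cm
3–8 s: v = 0 at t = 19/3 s; triangle areas 20/3 + 5/3 = 25/3 cm
Total distance = 149/6 cm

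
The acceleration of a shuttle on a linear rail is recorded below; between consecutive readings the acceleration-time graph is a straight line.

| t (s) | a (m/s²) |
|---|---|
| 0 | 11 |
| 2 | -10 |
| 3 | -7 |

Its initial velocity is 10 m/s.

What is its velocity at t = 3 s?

2.5 m/s

Δv equals the area under the a-t graph; then v = v₀ + Δv.
0–2 s: ½(11 + -10)(2) = 1 m/s
2–3 s: ½(-10 + -7)(1) = -8.5 m/s
Δv = -7.5 m/s, so v(3) = 10 + (-7.5) = 2.5 m/s.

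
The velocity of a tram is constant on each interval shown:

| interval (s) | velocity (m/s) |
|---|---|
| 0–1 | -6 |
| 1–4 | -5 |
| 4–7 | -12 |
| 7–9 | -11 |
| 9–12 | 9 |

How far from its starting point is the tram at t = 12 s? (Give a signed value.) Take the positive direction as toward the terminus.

Net displacement equals the area under the velocity-time graph (areas below the axis count negative).
0–1 s: -6 × 1 = -6 m
1–4 s: -5 × 3 = -15 m
4–7 s: -12 × 3 = -36 m
7–9 s: -11 × 2 = -22 m
9–12 s: 9 × 3 = 27 m
Net displacement = -52 m

-52 m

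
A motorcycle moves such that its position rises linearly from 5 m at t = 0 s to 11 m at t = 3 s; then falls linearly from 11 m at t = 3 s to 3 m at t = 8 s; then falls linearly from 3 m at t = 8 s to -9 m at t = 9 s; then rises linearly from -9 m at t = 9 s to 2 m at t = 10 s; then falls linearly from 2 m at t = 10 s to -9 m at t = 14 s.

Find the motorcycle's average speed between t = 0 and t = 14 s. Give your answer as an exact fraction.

Average speed = (total path length)/(elapsed time); on a piecewise-linear x-t graph the path length is Σ|Δx|.
0–3 s: |Δx| = |11 − 5| = 6 m
3–8 s: |Δx| = |3 − 11| = 8 m
8–9 s: |Δx| = |-9 − 3| = 12 m
9–10 s: |Δx| = |2 − -9| = 11 m
10–14 s: |Δx| = |-9 − 2| = 11 m
Total path = 48 m; average speed = 48/14 = 24/7 m/s.

24/7 m/s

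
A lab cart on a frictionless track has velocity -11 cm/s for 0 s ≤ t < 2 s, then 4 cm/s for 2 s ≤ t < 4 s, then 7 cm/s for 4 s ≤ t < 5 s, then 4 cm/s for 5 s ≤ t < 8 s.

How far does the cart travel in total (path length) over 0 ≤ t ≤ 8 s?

Distance (not displacement) is the total path length: add the absolute areas under v-t.
0–2 s: |-11| × 2 = 22 cm
2–4 s: |4| × 2 = 8 cm
4–5 s: |7| × 1 = 7 cm
5–8 s: |4| × 3 = 12 cm
Total distance = 49 cm

49 cm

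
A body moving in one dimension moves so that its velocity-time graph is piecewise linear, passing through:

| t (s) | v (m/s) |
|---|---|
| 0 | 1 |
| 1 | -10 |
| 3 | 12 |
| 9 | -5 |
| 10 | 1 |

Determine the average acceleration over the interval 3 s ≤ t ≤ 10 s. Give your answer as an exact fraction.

-11/7 m/s²

Average acceleration = Δv/Δt = (1 − 12)/(10 − 3) = -11/7 m/s².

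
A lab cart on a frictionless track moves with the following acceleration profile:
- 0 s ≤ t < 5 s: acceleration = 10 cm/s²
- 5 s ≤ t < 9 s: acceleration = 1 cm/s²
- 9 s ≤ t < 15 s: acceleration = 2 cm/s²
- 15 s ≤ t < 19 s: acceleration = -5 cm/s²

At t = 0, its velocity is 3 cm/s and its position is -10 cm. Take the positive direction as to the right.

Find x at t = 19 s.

On each constant-a segment, Δv = aΔt and Δx = v₀Δt + ½aΔt²; chain segment to segment.
0–5 s: v starts 3 cm/s; Δx = 3·5 + ½·10·5² = 140 cm; v ends 53 cm/s.
5–9 s: v starts 53 cm/s; Δx = 53·4 + ½·1·4² = 220 cm; v ends 57 cm/s.
9–15 s: v starts 57 cm/s; Δx = 57·6 + ½·2·6² = 378 cm; v ends 69 cm/s.
15–19 s: v starts 69 cm/s; Δx = 69·4 + ½·-5·4² = 236 cm; v ends 49 cm/s.
x(19) = -10 + Σ Δx = 964 cm.

964 cm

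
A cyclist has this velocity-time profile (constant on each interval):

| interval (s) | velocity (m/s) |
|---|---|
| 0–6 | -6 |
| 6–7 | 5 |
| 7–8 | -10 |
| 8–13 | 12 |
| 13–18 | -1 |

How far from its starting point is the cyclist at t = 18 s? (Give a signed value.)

Net displacement equals the area under the velocity-time graph (areas below the axis count negative).
0–6 s: -6 × 6 = -36 m
6–7 s: 5 × 1 = 5 m
7–8 s: -10 × 1 = -10 m
8–13 s: 12 × 5 = 60 m
13–18 s: -1 × 5 = -5 m
Net displacement = 14 m

14 m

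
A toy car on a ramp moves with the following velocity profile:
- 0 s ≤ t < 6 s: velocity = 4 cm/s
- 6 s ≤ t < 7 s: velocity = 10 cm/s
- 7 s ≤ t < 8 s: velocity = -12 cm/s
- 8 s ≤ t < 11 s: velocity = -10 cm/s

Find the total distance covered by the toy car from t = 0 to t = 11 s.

Distance (not displacement) is the total path length: add the absolute areas under v-t.
0–6 s: |4| × 6 = 24 cm
6–7 s: |10| × 1 = 10 cm
7–8 s: |-12| × 1 = 12 cm
8–11 s: |-10| × 3 = 30 cm
Total distance = 76 cm

76 cm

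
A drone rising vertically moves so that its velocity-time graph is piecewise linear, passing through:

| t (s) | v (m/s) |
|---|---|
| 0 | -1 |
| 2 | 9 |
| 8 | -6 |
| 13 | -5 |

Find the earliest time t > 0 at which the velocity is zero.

v changes sign on 0–2 s (from -1 to 9); the graph is linear there, so v = 0 at t = 0 + (1)·(2 − 0)/(9 − -1) = 0.2 s.

t = 0.2 s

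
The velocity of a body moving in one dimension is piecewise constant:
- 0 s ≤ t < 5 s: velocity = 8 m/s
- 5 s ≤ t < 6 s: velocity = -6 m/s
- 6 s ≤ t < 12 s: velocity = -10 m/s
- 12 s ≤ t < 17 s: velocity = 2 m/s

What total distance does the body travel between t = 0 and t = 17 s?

Distance (not displacement) is the total path length: add the absolute areas under v-t.
0–5 s: |8| × 5 = 40 m
5–6 s: |-6| × 1 = 6 m
6–12 s: |-10| × 6 = 60 m
12–17 s: |2| × 5 = 10 m
Total distance = 116 m

116 m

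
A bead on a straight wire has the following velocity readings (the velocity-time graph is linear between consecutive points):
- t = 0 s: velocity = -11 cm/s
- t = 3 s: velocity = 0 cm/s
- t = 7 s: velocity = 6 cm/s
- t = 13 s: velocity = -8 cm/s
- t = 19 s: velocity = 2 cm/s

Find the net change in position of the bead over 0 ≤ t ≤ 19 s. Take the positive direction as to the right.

Net displacement equals the area under the velocity-time graph (areas below the axis count negative).
0–3 s: ½(-11 + 0)(3) = -16.5 cm
3–7 s: ½(0 + 6)(4) = 12 cm
7–13 s: ½(6 + -8)(6) = -6 cm
13–19 s: ½(-8 + 2)(6) = -18 cm
Net displacement = -28.5 cm

-28.5 cm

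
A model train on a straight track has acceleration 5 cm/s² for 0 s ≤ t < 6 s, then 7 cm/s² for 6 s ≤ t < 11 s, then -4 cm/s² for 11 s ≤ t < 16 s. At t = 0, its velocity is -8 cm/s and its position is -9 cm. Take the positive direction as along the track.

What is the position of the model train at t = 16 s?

465.5 cm

On each constant-a segment, Δv = aΔt and Δx = v₀Δt + ½aΔt²; chain segment to segment.
0–6 s: v starts -8 cm/s; Δx = -8·6 + ½·5·6² = 42 cm; v ends 22 cm/s.
6–11 s: v starts 22 cm/s; Δx = 22·5 + ½·7·5² = 197.5 cm; v ends 57 cm/s.
11–16 s: v starts 57 cm/s; Δx = 57·5 + ½·-4·5² = 235 cm; v ends 37 cm/s.
x(16) = -9 + Σ Δx = 465.5 cm.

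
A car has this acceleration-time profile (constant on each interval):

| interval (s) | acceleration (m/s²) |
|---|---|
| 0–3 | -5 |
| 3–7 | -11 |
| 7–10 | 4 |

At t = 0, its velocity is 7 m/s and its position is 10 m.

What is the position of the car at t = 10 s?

On each constant-a segment, Δv = aΔt and Δx = v₀Δt + ½aΔt²; chain segment to segment.
0–3 s: v starts 7 m/s; Δx = 7·3 + ½·-5·3² = -1.5 m; v ends -8 m/s.
3–7 s: v starts -8 m/s; Δx = -8·4 + ½·-11·4² = -120 m; v ends -52 m/s.
7–10 s: v starts -52 m/s; Δx = -52·3 + ½·4·3² = -138 m; v ends -40 m/s.
x(10) = 10 + Σ Δx = -249.5 m.

-249.5 m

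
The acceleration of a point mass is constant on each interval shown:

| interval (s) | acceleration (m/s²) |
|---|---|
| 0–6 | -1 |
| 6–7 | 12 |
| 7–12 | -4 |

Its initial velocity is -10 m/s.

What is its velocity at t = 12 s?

-24 m/s

Δv equals the area under the a-t graph; then v = v₀ + Δv.
0–6 s: -1 × 6 = -6 m/s
6–7 s: 12 × 1 = 12 m/s
7–12 s: -4 × 5 = -20 m/s
Δv = -14 m/s, so v(12) = -10 + (-14) = -24 m/s.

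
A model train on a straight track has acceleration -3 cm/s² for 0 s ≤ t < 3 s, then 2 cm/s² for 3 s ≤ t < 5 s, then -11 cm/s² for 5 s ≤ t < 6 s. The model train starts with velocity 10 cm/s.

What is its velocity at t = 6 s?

Δv equals the area under the a-t graph; then v = v₀ + Δv.
0–3 s: -3 × 3 = -9 cm/s
3–5 s: 2 × 2 = 4 cm/s
5–6 s: -11 × 1 = -11 cm/s
Δv = -16 cm/s, so v(6) = 10 + (-16) = -6 cm/s.

-6 cm/s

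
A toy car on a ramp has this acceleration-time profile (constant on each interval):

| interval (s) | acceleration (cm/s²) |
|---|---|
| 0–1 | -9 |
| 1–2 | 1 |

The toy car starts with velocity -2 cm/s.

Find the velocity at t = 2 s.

Δv equals the area under the a-t graph; then v = v₀ + Δv.
0–1 s: -9 × 1 = -9 cm/s
1–2 s: 1 × 1 = 1 cm/s
Δv = -8 cm/s, so v(2) = -2 + (-8) = -10 cm/s.

-10 cm/s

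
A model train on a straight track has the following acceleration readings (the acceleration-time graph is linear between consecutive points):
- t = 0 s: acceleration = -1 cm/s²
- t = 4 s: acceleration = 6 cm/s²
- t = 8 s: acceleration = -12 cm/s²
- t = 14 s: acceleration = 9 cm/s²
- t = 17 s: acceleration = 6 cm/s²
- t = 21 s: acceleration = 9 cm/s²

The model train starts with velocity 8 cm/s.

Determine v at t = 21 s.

Δv equals the area under the a-t graph; then v = v₀ + Δv.
0–4 s: ½(-1 + 6)(4) = 10 cm/s
4–8 s: ½(6 + -12)(4) = -12 cm/s
8–14 s: ½(-12 + 9)(6) = -9 cm/s
14–17 s: ½(9 + 6)(3) = 22.5 cm/s
17–21 s: ½(6 + 9)(4) = 30 cm/s
Δv = 41.5 cm/s, so v(21) = 8 + (41.5) = 49.5 cm/s.

49.5 cm/s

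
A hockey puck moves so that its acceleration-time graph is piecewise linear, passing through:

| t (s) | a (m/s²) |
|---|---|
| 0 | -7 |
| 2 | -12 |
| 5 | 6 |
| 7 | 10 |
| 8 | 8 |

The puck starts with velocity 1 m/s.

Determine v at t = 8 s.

Δv equals the area under the a-t graph; then v = v₀ + Δv.
0–2 s: ½(-7 + -12)(2) = -19 m/s
2–5 s: ½(-12 + 6)(3) = -9 m/s
5–7 s: ½(6 + 10)(2) = 16 m/s
7–8 s: ½(10 + 8)(1) = 9 m/s
Δv = -3 m/s, so v(8) = 1 + (-3) = -2 m/s.

-2 m/s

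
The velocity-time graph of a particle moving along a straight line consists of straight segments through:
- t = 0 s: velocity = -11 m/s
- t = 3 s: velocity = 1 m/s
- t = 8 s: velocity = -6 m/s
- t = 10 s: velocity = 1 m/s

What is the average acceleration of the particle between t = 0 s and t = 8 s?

0.625 m/s²

Average acceleration = Δv/Δt = (-6 − -11)/(8 − 0) = 0.625 m/s².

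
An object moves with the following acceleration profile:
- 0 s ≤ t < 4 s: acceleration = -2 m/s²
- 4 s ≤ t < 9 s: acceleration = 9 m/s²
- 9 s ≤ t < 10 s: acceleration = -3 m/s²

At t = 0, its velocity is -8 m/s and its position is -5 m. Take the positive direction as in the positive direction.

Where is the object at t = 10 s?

On each constant-a segment, Δv = aΔt and Δx = v₀Δt + ½aΔt²; chain segment to segment.
0–4 s: v starts -8 m/s; Δx = -8·4 + ½·-2·4² = -48 m; v ends -16 m/s.
4–9 s: v starts -16 m/s; Δx = -16·5 + ½·9·5² = 32.5 m; v ends 29 m/s.
9–10 s: v starts 29 m/s; Δx = 29·1 + ½·-3·1² = 27.5 m; v ends 26 m/s.
x(10) = -5 + Σ Δx = 7 m.

7 m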